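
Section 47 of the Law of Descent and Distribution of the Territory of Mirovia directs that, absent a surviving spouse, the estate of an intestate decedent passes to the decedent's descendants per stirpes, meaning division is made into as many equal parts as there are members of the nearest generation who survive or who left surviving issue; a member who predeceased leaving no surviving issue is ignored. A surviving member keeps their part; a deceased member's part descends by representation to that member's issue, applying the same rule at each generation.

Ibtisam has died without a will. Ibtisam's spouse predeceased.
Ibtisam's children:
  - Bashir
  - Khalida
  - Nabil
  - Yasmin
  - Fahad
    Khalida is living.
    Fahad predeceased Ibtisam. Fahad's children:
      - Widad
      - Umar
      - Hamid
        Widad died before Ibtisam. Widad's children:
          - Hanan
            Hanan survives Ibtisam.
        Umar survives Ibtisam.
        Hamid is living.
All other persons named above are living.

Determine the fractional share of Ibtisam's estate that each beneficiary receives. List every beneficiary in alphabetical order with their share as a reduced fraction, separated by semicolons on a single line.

Bashir 1/5; Hamid 1/15; Hanan 1/15; Khalida 1/5; Nabil 1/5; Umar 1/15; Yasmin 1/5

There is no surviving spouse, so the entire estate passes to Ibtisam's descendants per stirpes.
The estate is divided into 5 equal shares of 1/5 among Bashir, Khalida, Nabil, Yasmin, Fahad.
Bashir is living and takes 1/5.
Khalida is living and takes 1/5.
Nabil is living and takes 1/5.
Yasmin is living and takes 1/5.
Fahad predeceased; the 1/5 allotted to Fahad's branch passes to Fahad's issue by representation.
The 1/5 is divided into 3 equal shares of 1/15 among Widad, Umar, Hamid.
Widad predeceased; the 1/15 allotted to Widad's branch passes to Widad's issue by representation.
Hanan is the sole taker at this level and receives the full 1/15.
Umar is living and takes 1/15.
Hamid is living and takes 1/15.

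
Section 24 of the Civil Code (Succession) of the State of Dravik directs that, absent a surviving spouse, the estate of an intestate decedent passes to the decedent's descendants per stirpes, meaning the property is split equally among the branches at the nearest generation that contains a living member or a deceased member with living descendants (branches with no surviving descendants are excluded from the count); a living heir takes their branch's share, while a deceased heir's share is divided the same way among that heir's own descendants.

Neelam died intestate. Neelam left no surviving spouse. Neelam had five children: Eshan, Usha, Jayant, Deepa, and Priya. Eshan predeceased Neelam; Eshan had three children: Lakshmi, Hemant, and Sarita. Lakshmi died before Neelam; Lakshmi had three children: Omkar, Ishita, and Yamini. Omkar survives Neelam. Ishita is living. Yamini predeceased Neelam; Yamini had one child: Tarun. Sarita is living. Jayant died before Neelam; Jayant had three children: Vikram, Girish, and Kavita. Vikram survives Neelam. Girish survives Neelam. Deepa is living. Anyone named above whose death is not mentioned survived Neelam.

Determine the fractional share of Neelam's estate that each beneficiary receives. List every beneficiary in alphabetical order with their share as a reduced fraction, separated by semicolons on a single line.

Deepa 1/5; Girish 1/15; Hemant 1/15; Ishita 1/45; Kavita 1/15; Omkar 1/45; Priya 1/5; Sarita 1/15; Tarun 1/45; Usha 1/5; Vikram 1/15

There is no surviving spouse, so the entire estate passes to Neelam's descendants per stirpes.
The estate is divided into 5 equal shares of 1/5 among Eshan, Usha, Jayant, Deepa, Priya.
Eshan predeceased; the 1/5 allotted to Eshan's branch passes to Eshan's issue by representation.
The 1/5 is divided into 3 equal shares of 1/15 among Lakshmi, Hemant, Sarita.
Lakshmi predeceased; the 1/15 allotted to Lakshmi's branch passes to Lakshmi's issue by representation.
The 1/15 is divided into 3 equal shares of 1/45 among Omkar, Ishita, Yamini.
Omkar is living and takes 1/45.
Ishita is living and takes 1/45.
Yamini predeceased; the 1/45 allotted to Yamini's branch passes to Yamini's issue by representation.
Tarun is the sole taker at this level and receives the full 1/45.
Hemant is living and takes 1/15.
Sarita is living and takes 1/15.
Usha is living and takes 1/5.
Jayant predeceased; the 1/5 allotted to Jayant's branch passes to Jayant's issue by representation.
The 1/5 is divided into 3 equal shares of 1/15 among Vikram, Girish, Kavita.
Vikram is living and takes 1/15.
Girish is living and takes 1/15.
Kavita is living and takes 1/15.
Deepa is living and takes 1/5.
Priya is living and takes 1/5.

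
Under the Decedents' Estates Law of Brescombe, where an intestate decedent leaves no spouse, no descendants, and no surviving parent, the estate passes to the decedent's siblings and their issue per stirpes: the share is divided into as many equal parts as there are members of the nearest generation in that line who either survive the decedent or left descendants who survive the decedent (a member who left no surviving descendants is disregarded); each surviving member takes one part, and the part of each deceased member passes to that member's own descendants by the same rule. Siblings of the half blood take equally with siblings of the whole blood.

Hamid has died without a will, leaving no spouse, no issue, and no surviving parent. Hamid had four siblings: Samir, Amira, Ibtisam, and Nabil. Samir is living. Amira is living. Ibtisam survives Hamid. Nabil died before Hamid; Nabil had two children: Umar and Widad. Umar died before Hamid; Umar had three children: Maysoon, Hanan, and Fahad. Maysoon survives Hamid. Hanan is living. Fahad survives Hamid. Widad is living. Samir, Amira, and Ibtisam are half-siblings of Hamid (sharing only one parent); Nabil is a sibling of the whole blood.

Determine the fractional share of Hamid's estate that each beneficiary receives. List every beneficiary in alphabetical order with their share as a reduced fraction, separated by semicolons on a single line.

No spouse, descendants, or parent survives, so the estate passes to Hamid's siblings per stirpes.
Half-blood and whole-blood siblings take equally under the stated rule.
The estate is divided into 4 equal shares of 1/4 among Samir, Amira, Ibtisam, Nabil.
Samir is living and takes 1/4.
Amira is living and takes 1/4.
Ibtisam is living and takes 1/4.
Nabil predeceased; the 1/4 allotted to Nabil's branch passes to Nabil's issue by representation.
The 1/4 is divided into 2 equal shares of 1/8 among Umar, Widad.
Umar predeceased; the 1/8 allotted to Umar's branch passes to Umar's issue by representation.
The 1/8 is divided into 3 equal shares of 1/24 among Maysoon, Hanan, Fahad.
Maysoon is living and takes 1/24.
Hanan is living and takes 1/24.
Fahad is living and takes 1/24.
Widad is living and takes 1/8.

Amira 1/4; Fahad 1/24; Hanan 1/24; Ibtisam 1/4; Maysoon 1/24; Samir 1/4; Widad 1/8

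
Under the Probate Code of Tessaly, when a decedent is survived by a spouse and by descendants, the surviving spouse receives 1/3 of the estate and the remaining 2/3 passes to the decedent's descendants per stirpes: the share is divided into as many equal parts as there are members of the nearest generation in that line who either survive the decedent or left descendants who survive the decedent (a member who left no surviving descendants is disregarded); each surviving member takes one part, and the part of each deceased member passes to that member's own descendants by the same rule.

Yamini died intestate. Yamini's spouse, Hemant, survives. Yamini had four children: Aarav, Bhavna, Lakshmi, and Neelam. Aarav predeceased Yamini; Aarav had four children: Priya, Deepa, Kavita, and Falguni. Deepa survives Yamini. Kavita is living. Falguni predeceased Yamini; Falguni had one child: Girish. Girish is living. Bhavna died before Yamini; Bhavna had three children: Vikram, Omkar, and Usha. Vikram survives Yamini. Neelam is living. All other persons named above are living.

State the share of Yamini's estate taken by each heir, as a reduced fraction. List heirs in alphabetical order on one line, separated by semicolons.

Hemant, as surviving spouse, takes 1/3.
The remaining 2/3 passes to Yamini's descendants per stirpes.
The 2/3 is divided into 4 equal shares of 1/6 among Aarav, Bhavna, Lakshmi, Neelam.
Aarav predeceased; the 1/6 allotted to Aarav's branch passes to Aarav's issue by representation.
The 1/6 is divided into 4 equal shares of 1/24 among Priya, Deepa, Kavita, Falguni.
Priya is living and takes 1/24.
Deepa is living and takes 1/24.
Kavita is living and takes 1/24.
Falguni predeceased; the 1/24 allotted to Falguni's branch passes to Falguni's issue by representation.
Girish is the sole taker at this level and receives the full 1/24.
Bhavna predeceased; the 1/6 allotted to Bhavna's branch passes to Bhavna's issue by representation.
The 1/6 is divided into 3 equal shares of 1/18 among Vikram, Omkar, Usha.
Vikram is living and takes 1/18.
Omkar is living and takes 1/18.
Usha is living and takes 1/18.
Lakshmi is living and takes 1/6.
Neelam is living and takes 1/6.

Deepa 1/24; Girish 1/24; Hemant 1/3; Kavita 1/24; Lakshmi 1/6; Neelam 1/6; Omkar 1/18; Priya 1/24; Usha 1/18; Vikram 1/18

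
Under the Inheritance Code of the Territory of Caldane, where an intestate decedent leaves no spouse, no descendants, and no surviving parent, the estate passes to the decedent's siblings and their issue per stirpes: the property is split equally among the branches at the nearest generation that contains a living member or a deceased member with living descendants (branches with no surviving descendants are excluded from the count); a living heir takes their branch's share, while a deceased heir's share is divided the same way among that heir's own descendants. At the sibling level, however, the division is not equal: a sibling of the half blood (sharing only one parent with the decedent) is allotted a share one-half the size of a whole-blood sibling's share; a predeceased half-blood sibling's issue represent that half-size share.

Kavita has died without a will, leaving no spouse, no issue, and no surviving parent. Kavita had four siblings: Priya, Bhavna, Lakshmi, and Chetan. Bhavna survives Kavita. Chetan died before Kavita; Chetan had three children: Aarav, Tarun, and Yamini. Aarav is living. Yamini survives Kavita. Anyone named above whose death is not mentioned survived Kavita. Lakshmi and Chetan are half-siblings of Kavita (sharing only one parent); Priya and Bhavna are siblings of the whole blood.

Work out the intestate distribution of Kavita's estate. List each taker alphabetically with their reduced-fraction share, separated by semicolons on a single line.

No spouse, descendants, or parent survives, so the estate passes to Kavita's siblings per stirpes.
Half-blood siblings count for one-half the weight of whole-blood siblings at the initial division.
Dividing 1 in proportion to weights (total weight 3): Priya (weight 1) → 1/3; Bhavna (weight 1) → 1/3; Lakshmi (weight 1/2) → 1/6; Chetan (weight 1/2) → 1/6.
Priya is living and takes 1/3.
Bhavna is living and takes 1/3.
Lakshmi is living and takes 1/6.
Chetan predeceased; the 1/6 allotted to Chetan's branch passes to Chetan's issue by representation.
The 1/6 is divided into 3 equal shares of 1/18 among Aarav, Tarun, Yamini.
Aarav is living and takes 1/18.
Tarun is living and takes 1/18.
Yamini is living and takes 1/18.

Aarav 1/18; Bhavna 1/3; Lakshmi 1/6; Priya 1/3; Tarun 1/18; Yamini 1/18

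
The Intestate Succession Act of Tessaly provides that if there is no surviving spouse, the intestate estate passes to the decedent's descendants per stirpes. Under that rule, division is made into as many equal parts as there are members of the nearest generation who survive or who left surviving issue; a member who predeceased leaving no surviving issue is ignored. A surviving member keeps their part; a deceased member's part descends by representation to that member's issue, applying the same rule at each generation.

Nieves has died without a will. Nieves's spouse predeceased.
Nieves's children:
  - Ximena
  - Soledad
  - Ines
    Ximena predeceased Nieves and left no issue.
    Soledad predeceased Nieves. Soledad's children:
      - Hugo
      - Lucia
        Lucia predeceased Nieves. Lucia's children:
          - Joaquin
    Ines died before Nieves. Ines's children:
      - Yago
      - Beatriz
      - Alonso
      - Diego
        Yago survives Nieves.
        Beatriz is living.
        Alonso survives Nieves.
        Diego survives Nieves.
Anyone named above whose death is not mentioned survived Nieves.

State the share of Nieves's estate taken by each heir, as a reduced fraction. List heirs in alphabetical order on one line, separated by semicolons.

Alonso 1/8; Beatriz 1/8; Diego 1/8; Hugo 1/4; Joaquin 1/4; Yago 1/8

There is no surviving spouse, so the entire estate passes to Nieves's descendants per stirpes.
Ximena left no surviving issue, so that branch lapses and is disregarded.
The estate is divided into 2 equal shares of 1/2 among Soledad, Ines.
Soledad predeceased; the 1/2 allotted to Soledad's branch passes to Soledad's issue by representation.
The 1/2 is divided into 2 equal shares of 1/4 among Hugo, Lucia.
Hugo is living and takes 1/4.
Lucia predeceased; the 1/4 allotted to Lucia's branch passes to Lucia's issue by representation.
Joaquin is the sole taker at this level and receives the full 1/4.
Ines predeceased; the 1/2 allotted to Ines's branch passes to Ines's issue by representation.
The 1/2 is divided into 4 equal shares of 1/8 among Yago, Beatriz, Alonso, Diego.
Yago is living and takes 1/8.
Beatriz is living and takes 1/8.
Alonso is living and takes 1/8.
Diego is living and takes 1/8.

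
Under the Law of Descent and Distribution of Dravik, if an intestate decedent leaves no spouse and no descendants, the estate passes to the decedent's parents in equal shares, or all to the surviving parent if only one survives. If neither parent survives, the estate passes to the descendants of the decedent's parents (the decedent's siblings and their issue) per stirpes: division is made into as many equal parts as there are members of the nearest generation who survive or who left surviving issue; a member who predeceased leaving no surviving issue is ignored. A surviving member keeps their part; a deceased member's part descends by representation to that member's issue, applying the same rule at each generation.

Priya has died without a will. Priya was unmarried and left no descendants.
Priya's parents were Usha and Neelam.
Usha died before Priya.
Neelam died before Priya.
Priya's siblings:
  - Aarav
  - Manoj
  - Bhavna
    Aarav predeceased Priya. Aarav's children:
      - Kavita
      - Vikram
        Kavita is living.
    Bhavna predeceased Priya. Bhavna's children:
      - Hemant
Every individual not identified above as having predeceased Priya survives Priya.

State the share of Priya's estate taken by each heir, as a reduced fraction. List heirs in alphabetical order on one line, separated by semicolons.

Hemant 1/3; Kavita 1/6; Manoj 1/3; Vikram 1/6

Neither parent survives and there are no descendants, so the estate passes to Priya's siblings and their issue per stirpes.
The estate is divided into 3 equal shares of 1/3 among Aarav, Manoj, Bhavna.
Aarav predeceased; the 1/3 allotted to Aarav's branch passes to Aarav's issue by representation.
The 1/3 is divided into 2 equal shares of 1/6 among Kavita, Vikram.
Kavita is living and takes 1/6.
Vikram is living and takes 1/6.
Manoj is living and takes 1/3.
Bhavna predeceased; the 1/3 allotted to Bhavna's branch passes to Bhavna's issue by representation.
Hemant is the sole taker at this level and receives the full 1/3.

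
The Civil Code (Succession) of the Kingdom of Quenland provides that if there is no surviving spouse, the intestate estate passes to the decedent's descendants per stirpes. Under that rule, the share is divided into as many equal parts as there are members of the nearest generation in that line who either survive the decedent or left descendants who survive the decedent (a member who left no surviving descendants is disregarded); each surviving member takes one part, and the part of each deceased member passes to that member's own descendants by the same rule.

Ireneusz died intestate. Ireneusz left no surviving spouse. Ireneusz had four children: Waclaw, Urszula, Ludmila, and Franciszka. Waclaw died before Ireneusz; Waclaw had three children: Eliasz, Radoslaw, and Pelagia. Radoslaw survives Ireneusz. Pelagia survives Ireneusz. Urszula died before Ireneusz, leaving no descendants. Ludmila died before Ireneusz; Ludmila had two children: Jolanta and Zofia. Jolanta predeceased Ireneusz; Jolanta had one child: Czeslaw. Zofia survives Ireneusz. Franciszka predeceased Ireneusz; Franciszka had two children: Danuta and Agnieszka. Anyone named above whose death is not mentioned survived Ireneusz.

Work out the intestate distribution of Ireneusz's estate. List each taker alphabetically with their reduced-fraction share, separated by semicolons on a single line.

Agnieszka 1/6; Czeslaw 1/6; Danuta 1/6; Eliasz 1/9; Pelagia 1/9; Radoslaw 1/9; Zofia 1/6

There is no surviving spouse, so the entire estate passes to Ireneusz's descendants per stirpes.
Urszula left no surviving issue, so that branch lapses and is disregarded.
The estate is divided into 3 equal shares of 1/3 among Waclaw, Ludmila, Franciszka.
Waclaw predeceased; the 1/3 allotted to Waclaw's branch passes to Waclaw's issue by representation.
The 1/3 is divided into 3 equal shares of 1/9 among Eliasz, Radoslaw, Pelagia.
Eliasz is living and takes 1/9.
Radoslaw is living and takes 1/9.
Pelagia is living and takes 1/9.
Ludmila predeceased; the 1/3 allotted to Ludmila's branch passes to Ludmila's issue by representation.
The 1/3 is divided into 2 equal shares of 1/6 among Jolanta, Zofia.
Jolanta predeceased; the 1/6 allotted to Jolanta's branch passes to Jolanta's issue by representation.
Czeslaw is the sole taker at this level and receives the full 1/6.
Zofia is living and takes 1/6.
Franciszka predeceased; the 1/3 allotted to Franciszka's branch passes to Franciszka's issue by representation.
The 1/3 is divided into 2 equal shares of 1/6 among Danuta, Agnieszka.
Danuta is living and takes 1/6.
Agnieszka is living and takes 1/6.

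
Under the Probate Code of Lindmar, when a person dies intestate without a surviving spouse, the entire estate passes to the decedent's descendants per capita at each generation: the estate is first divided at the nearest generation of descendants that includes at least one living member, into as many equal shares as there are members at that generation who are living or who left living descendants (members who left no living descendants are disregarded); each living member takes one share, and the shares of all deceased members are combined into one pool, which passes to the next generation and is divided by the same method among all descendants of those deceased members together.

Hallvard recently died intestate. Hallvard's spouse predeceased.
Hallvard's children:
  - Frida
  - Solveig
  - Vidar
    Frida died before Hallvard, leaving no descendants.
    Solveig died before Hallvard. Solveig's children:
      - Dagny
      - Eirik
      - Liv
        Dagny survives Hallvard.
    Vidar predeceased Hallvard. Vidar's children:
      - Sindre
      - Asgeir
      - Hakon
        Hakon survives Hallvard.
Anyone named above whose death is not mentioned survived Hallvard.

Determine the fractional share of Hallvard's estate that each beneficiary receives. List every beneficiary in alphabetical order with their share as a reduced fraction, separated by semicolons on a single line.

Asgeir 1/6; Dagny 1/6; Eirik 1/6; Hakon 1/6; Liv 1/6; Sindre 1/6

There is no surviving spouse, so the entire estate passes to Hallvard's descendants per capita at each generation.
No one at generation 1 (Solveig, Vidar) is living; moving to the next generation.
At generation 2 (Dagny, Eirik, Liv, Sindre, Asgeir, Hakon) there are 6 shares of (1)/6 = 1/6 each.
Living: Dagny, Eirik, Liv, Sindre, Asgeir, and Hakon — each takes 1/6.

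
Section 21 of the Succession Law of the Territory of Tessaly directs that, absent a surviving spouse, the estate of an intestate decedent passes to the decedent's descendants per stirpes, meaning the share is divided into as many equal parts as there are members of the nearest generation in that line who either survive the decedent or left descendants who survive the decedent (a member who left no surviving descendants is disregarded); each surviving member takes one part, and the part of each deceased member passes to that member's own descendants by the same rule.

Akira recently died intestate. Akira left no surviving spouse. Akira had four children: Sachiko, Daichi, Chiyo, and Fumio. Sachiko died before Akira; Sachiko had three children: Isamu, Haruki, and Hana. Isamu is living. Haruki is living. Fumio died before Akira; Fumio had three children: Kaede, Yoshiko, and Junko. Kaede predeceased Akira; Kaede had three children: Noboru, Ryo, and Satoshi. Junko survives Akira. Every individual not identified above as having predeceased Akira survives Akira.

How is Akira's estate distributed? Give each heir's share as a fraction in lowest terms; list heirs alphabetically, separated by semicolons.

Chiyo 1/4; Daichi 1/4; Hana 1/12; Haruki 1/12; Isamu 1/12; Junko 1/12; Noboru 1/36; Ryo 1/36; Satoshi 1/36; Yoshiko 1/12

There is no surviving spouse, so the entire estate passes to Akira's descendants per stirpes.
The estate is divided into 4 equal shares of 1/4 among Sachiko, Daichi, Chiyo, Fumio.
Sachiko predeceased; the 1/4 allotted to Sachiko's branch passes to Sachiko's issue by representation.
The 1/4 is divided into 3 equal shares of 1/12 among Isamu, Haruki, Hana.
Isamu is living and takes 1/12.
Haruki is living and takes 1/12.
Hana is living and takes 1/12.
Daichi is living and takes 1/4.
Chiyo is living and takes 1/4.
Fumio predeceased; the 1/4 allotted to Fumio's branch passes to Fumio's issue by representation.
The 1/4 is divided into 3 equal shares of 1/12 among Kaede, Yoshiko, Junko.
Kaede predeceased; the 1/12 allotted to Kaede's branch passes to Kaede's issue by representation.
The 1/12 is divided into 3 equal shares of 1/36 among Noboru, Ryo, Satoshi.
Noboru is living and takes 1/36.
Ryo is living and takes 1/36.
Satoshi is living and takes 1/36.
Yoshiko is living and takes 1/12.
Junko is living and takes 1/12.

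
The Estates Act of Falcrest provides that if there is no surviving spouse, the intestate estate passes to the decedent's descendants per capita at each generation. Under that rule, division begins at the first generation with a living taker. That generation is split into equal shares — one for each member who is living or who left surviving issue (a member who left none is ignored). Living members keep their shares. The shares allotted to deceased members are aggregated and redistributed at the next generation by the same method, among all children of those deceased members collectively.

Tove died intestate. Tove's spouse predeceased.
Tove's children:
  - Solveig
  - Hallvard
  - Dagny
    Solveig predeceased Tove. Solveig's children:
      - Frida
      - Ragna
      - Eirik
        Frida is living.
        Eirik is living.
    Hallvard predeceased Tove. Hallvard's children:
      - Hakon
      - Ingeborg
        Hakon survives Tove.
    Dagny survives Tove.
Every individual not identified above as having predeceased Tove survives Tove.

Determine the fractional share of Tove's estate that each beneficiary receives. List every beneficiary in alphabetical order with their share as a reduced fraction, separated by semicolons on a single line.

Dagny 1/3; Eirik 2/15; Frida 2/15; Hakon 2/15; Ingeborg 2/15; Ragna 2/15

There is no surviving spouse, so the entire estate passes to Tove's descendants per capita at each generation.
At generation 1 (Solveig, Hallvard, Dagny) there are 3 shares of (1)/3 = 1/3 each.
Living: Dagny — each takes 1/3.
Deceased: Solveig and Hallvard. Their combined 2/3 is pooled and carried to generation 2.
At generation 2 (Frida, Ragna, Eirik, Hakon, Ingeborg) there are 5 shares of (2/3)/5 = 2/15 each.
Living: Frida, Ragna, Eirik, Hakon, and Ingeborg — each takes 2/15.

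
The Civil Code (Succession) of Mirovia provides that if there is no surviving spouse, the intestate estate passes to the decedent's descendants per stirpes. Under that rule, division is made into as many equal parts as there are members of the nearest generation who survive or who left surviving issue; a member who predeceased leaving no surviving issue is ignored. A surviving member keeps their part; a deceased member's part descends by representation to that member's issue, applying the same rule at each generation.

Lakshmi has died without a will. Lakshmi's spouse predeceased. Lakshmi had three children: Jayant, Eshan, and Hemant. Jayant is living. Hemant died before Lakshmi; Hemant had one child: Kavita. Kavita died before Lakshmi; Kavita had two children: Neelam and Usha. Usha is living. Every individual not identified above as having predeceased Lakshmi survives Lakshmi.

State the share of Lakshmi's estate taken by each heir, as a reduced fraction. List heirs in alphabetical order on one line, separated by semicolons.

There is no surviving spouse, so the entire estate passes to Lakshmi's descendants per stirpes.
The estate is divided into 3 equal shares of 1/3 among Jayant, Eshan, Hemant.
Jayant is living and takes 1/3.
Eshan is living and takes 1/3.
Hemant predeceased; the 1/3 allotted to Hemant's branch passes to Hemant's issue by representation.
Kavita's line is the sole branch at this level, so the full 1/3 passes to Kavita's issue by representation.
The 1/3 is divided into 2 equal shares of 1/6 among Neelam, Usha.
Neelam is living and takes 1/6.
Usha is living and takes 1/6.

Eshan 1/3; Jayant 1/3; Neelam 1/6; Usha 1/6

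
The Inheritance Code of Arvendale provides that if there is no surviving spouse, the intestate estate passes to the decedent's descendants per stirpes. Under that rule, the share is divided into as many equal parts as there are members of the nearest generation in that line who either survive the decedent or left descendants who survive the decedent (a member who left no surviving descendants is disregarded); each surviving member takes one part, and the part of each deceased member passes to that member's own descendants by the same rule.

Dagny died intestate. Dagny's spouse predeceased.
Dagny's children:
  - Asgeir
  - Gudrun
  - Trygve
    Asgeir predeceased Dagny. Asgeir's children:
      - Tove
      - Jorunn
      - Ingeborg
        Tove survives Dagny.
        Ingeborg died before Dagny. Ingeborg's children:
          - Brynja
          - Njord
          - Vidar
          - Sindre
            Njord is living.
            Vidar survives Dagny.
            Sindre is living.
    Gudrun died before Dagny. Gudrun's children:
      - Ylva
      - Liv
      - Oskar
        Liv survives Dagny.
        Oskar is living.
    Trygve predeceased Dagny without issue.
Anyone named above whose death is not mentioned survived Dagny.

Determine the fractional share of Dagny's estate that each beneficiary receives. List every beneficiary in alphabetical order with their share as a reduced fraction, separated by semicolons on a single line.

Brynja 1/24; Jorunn 1/6; Liv 1/6; Njord 1/24; Oskar 1/6; Sindre 1/24; Tove 1/6; Vidar 1/24; Ylva 1/6

There is no surviving spouse, so the entire estate passes to Dagny's descendants per stirpes.
Trygve left no surviving issue, so that branch lapses and is disregarded.
The estate is divided into 2 equal shares of 1/2 among Asgeir, Gudrun.
Asgeir predeceased; the 1/2 allotted to Asgeir's branch passes to Asgeir's issue by representation.
The 1/2 is divided into 3 equal shares of 1/6 among Tove, Jorunn, Ingeborg.
Tove is living and takes 1/6.
Jorunn is living and takes 1/6.
Ingeborg predeceased; the 1/6 allotted to Ingeborg's branch passes to Ingeborg's issue by representation.
The 1/6 is divided into 4 equal shares of 1/24 among Brynja, Njord, Vidar, Sindre.
Brynja is living and takes 1/24.
Njord is living and takes 1/24.
Vidar is living and takes 1/24.
Sindre is living and takes 1/24.
Gudrun predeceased; the 1/2 allotted to Gudrun's branch passes to Gudrun's issue by representation.
The 1/2 is divided into 3 equal shares of 1/6 among Ylva, Liv, Oskar.
Ylva is living and takes 1/6.
Liv is living and takes 1/6.
Oskar is living and takes 1/6.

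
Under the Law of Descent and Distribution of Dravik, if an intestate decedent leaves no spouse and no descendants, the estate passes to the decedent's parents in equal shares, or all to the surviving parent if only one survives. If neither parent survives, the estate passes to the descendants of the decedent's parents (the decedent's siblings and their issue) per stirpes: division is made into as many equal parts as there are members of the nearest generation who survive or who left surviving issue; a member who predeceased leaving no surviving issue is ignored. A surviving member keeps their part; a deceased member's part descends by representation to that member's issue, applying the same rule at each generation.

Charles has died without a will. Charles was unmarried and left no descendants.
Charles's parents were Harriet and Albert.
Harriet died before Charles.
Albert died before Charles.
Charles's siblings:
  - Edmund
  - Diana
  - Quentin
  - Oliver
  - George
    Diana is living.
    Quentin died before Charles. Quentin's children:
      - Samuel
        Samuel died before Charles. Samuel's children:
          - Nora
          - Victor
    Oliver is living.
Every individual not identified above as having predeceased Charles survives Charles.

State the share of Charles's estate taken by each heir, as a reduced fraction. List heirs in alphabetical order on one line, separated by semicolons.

Diana 1/5; Edmund 1/5; George 1/5; Nora 1/10; Oliver 1/5; Victor 1/10

Neither parent survives and there are no descendants, so the estate passes to Charles's siblings and their issue per stirpes.
The estate is divided into 5 equal shares of 1/5 among Edmund, Diana, Quentin, Oliver, George.
Edmund is living and takes 1/5.
Diana is living and takes 1/5.
Quentin predeceased; the 1/5 allotted to Quentin's branch passes to Quentin's issue by representation.
Samuel's line is the sole branch at this level, so the full 1/5 passes to Samuel's issue by representation.
The 1/5 is divided into 2 equal shares of 1/10 among Nora, Victor.
Nora is living and takes 1/10.
Victor is living and takes 1/10.
Oliver is living and takes 1/5.
George is living and takes 1/5.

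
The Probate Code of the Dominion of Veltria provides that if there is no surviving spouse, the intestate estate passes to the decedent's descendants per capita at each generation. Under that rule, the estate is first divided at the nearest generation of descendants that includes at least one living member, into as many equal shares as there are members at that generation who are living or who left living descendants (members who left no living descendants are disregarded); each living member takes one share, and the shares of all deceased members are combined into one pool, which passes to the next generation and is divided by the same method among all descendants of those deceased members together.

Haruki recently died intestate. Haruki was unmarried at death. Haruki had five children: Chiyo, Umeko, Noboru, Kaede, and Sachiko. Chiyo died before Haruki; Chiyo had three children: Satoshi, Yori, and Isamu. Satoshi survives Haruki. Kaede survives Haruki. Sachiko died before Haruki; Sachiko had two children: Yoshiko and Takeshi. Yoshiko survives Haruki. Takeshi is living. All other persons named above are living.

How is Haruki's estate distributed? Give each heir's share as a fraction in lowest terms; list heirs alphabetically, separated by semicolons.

There is no surviving spouse, so the entire estate passes to Haruki's descendants per capita at each generation.
At generation 1 (Chiyo, Umeko, Noboru, Kaede, Sachiko) there are 5 shares of (1)/5 = 1/5 each.
Living: Umeko, Noboru, and Kaede — each takes 1/5.
Deceased: Chiyo and Sachiko. Their combined 2/5 is pooled and carried to generation 2.
At generation 2 (Satoshi, Yori, Isamu, Yoshiko, Takeshi) there are 5 shares of (2/5)/5 = 2/25 each.
Living: Satoshi, Yori, Isamu, Yoshiko, and Takeshi — each takes 2/25.

Isamu 2/25; Kaede 1/5; Noboru 1/5; Satoshi 2/25; Takeshi 2/25; Umeko 1/5; Yori 2/25; Yoshiko 2/25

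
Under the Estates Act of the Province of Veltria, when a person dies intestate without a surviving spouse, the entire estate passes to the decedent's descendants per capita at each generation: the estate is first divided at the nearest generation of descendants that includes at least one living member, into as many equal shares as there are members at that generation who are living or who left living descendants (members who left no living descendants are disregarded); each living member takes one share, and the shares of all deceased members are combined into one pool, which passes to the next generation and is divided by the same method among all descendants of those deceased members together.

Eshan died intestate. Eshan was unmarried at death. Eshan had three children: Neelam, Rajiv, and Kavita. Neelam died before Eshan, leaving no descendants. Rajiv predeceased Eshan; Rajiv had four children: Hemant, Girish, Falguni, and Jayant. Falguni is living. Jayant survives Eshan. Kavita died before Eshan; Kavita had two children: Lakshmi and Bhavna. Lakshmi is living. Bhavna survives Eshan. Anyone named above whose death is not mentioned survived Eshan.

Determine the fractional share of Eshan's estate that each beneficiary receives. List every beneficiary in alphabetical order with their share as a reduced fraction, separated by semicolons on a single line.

Bhavna 1/6; Falguni 1/6; Girish 1/6; Hemant 1/6; Jayant 1/6; Lakshmi 1/6

There is no surviving spouse, so the entire estate passes to Eshan's descendants per capita at each generation.
No one at generation 1 (Rajiv, Kavita) is living; moving to the next generation.
At generation 2 (Hemant, Girish, Falguni, Jayant, Lakshmi, Bhavna) there are 6 shares of (1)/6 = 1/6 each.
Living: Hemant, Girish, Falguni, Jayant, Lakshmi, and Bhavna — each takes 1/6.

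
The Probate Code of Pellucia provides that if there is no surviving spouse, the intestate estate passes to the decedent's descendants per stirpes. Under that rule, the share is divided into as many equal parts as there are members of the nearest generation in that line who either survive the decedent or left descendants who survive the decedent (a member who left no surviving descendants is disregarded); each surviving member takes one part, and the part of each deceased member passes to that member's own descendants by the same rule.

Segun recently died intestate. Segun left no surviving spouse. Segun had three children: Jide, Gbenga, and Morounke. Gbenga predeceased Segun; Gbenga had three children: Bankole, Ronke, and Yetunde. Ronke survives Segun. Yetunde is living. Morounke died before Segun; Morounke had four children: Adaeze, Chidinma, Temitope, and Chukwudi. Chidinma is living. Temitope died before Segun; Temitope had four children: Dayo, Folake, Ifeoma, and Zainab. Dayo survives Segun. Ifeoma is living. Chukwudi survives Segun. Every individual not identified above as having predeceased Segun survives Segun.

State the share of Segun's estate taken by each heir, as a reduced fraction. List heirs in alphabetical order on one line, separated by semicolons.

There is no surviving spouse, so the entire estate passes to Segun's descendants per stirpes.
The estate is divided into 3 equal shares of 1/3 among Jide, Gbenga, Morounke.
Jide is living and takes 1/3.
Gbenga predeceased; the 1/3 allotted to Gbenga's branch passes to Gbenga's issue by representation.
The 1/3 is divided into 3 equal shares of 1/9 among Bankole, Ronke, Yetunde.
Bankole is living and takes 1/9.
Ronke is living and takes 1/9.
Yetunde is living and takes 1/9.
Morounke predeceased; the 1/3 allotted to Morounke's branch passes to Morounke's issue by representation.
The 1/3 is divided into 4 equal shares of 1/12 among Adaeze, Chidinma, Temitope, Chukwudi.
Adaeze is living and takes 1/12.
Chidinma is living and takes 1/12.
Temitope predeceased; the 1/12 allotted to Temitope's branch passes to Temitope's issue by representation.
The 1/12 is divided into 4 equal shares of 1/48 among Dayo, Folake, Ifeoma, Zainab.
Dayo is living and takes 1/48.
Folake is living and takes 1/48.
Ifeoma is living and takes 1/48.
Zainab is living and takes 1/48.
Chukwudi is living and takes 1/12.

Adaeze 1/12; Bankole 1/9; Chidinma 1/12; Chukwudi 1/12; Dayo 1/48; Folake 1/48; Ifeoma 1/48; Jide 1/3; Ronke 1/9; Yetunde 1/9; Zainab 1/48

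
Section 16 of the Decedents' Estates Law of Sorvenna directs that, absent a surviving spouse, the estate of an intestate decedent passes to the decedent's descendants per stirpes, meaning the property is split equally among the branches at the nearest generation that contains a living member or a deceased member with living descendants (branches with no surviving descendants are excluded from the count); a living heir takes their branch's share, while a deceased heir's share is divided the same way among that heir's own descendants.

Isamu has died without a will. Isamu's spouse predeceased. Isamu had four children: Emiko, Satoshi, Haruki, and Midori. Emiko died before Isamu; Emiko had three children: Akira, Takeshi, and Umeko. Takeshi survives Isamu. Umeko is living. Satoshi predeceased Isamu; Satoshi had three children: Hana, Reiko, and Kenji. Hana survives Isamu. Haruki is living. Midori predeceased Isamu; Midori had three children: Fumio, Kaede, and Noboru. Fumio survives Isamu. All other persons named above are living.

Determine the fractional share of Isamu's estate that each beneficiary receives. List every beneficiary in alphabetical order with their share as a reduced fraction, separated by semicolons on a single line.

Akira 1/12; Fumio 1/12; Hana 1/12; Haruki 1/4; Kaede 1/12; Kenji 1/12; Noboru 1/12; Reiko 1/12; Takeshi 1/12; Umeko 1/12

There is no surviving spouse, so the entire estate passes to Isamu's descendants per stirpes.
The estate is divided into 4 equal shares of 1/4 among Emiko, Satoshi, Haruki, Midori.
Emiko predeceased; the 1/4 allotted to Emiko's branch passes to Emiko's issue by representation.
The 1/4 is divided into 3 equal shares of 1/12 among Akira, Takeshi, Umeko.
Akira is living and takes 1/12.
Takeshi is living and takes 1/12.
Umeko is living and takes 1/12.
Satoshi predeceased; the 1/4 allotted to Satoshi's branch passes to Satoshi's issue by representation.
The 1/4 is divided into 3 equal shares of 1/12 among Hana, Reiko, Kenji.
Hana is living and takes 1/12.
Reiko is living and takes 1/12.
Kenji is living and takes 1/12.
Haruki is living and takes 1/4.
Midori predeceased; the 1/4 allotted to Midori's branch passes to Midori's issue by representation.
The 1/4 is divided into 3 equal shares of 1/12 among Fumio, Kaede, Noboru.
Fumio is living and takes 1/12.
Kaede is living and takes 1/12.
Noboru is living and takes 1/12.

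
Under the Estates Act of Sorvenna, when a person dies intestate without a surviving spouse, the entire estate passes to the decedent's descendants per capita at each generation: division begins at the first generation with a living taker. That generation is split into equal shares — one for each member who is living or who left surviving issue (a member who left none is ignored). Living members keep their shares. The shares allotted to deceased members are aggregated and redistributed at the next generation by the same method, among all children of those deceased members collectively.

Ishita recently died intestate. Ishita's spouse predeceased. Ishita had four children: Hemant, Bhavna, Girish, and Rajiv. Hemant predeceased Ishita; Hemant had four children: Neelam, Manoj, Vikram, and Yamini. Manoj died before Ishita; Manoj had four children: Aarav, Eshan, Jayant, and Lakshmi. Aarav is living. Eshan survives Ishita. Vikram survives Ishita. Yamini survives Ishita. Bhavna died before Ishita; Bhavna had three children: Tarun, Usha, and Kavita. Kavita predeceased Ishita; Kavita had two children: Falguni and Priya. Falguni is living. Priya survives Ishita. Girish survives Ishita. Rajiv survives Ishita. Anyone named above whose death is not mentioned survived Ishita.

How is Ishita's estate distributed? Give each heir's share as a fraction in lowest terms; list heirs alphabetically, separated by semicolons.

Aarav 1/42; Eshan 1/42; Falguni 1/42; Girish 1/4; Jayant 1/42; Lakshmi 1/42; Neelam 1/14; Priya 1/42; Rajiv 1/4; Tarun 1/14; Usha 1/14; Vikram 1/14; Yamini 1/14

There is no surviving spouse, so the entire estate passes to Ishita's descendants per capita at each generation.
At generation 1 (Hemant, Bhavna, Girish, Rajiv) there are 4 shares of (1)/4 = 1/4 each.
Living: Girish and Rajiv — each takes 1/4.
Deceased: Hemant and Bhavna. Their combined 1/2 is pooled and carried to generation 2.
At generation 2 (Neelam, Manoj, Vikram, Yamini, Tarun, Usha, Kavita) there are 7 shares of (1/2)/7 = 1/14 each.
Living: Neelam, Vikram, Yamini, Tarun, and Usha — each takes 1/14.
Deceased: Manoj and Kavita. Their combined 1/7 is pooled and carried to generation 3.
At generation 3 (Aarav, Eshan, Jayant, Lakshmi, Falguni, Priya) there are 6 shares of (1/7)/6 = 1/42 each.
Living: Aarav, Eshan, Jayant, Lakshmi, Falguni, and Priya — each takes 1/42.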